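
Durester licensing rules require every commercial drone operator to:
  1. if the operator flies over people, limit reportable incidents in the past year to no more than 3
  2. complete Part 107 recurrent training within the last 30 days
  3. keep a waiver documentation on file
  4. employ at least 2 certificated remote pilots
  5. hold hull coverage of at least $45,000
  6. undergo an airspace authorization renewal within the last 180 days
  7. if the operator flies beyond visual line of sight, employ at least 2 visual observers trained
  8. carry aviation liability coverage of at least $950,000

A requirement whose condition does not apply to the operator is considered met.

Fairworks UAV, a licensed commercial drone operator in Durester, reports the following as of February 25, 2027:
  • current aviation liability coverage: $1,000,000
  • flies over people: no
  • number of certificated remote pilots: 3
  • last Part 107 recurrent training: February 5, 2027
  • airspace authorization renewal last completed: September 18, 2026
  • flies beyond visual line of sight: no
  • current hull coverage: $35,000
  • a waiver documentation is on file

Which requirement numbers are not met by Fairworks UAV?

1. condition 'flies over people' does not hold → requirement n/a → met
2. Part 107 recurrent training 20 days ago vs limit 30 → met
3. waiver documentation present → met
4. certificated remote pilots 3 ≥ 2 → met
5. hull coverage $35,000 < $45,000 → not met
6. airspace authorization renewal 160 days ago vs limit 180 → met
7. condition 'flies beyond visual line of sight' does not hold → requirement n/a → met
8. aviation liability coverage $1,000,000 ≥ $950,000 → met
Not met: 5

5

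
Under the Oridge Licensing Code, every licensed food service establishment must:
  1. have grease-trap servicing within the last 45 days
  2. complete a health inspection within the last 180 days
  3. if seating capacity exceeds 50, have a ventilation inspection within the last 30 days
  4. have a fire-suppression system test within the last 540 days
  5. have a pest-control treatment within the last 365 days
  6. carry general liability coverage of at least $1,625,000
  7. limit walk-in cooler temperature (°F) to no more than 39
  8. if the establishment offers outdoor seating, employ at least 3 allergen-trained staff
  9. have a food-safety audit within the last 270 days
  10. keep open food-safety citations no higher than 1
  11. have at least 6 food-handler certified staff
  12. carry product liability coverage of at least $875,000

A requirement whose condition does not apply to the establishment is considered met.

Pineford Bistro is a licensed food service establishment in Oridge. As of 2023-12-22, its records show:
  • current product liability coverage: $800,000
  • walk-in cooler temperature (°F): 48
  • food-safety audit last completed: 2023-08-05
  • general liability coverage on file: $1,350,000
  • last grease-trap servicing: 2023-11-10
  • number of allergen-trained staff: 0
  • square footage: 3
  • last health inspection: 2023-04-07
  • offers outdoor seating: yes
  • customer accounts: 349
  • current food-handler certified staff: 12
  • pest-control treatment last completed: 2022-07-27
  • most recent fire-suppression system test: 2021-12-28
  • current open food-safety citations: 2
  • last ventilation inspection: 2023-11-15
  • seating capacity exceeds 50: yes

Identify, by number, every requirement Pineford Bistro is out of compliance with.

2, 3, 4, 5, 6, 7, 8, 10, 12

1. grease-trap servicing 42 days ago vs limit 45 → met
2. health inspection 259 days ago vs limit 180 → not met
3. condition 'seating capacity exceeds 50' holds; ventilation inspection 37 days ago vs limit 30 → not met
4. fire-suppression system test 724 days ago vs limit 540 → not met
5. pest-control treatment 513 days ago vs limit 365 → not met
6. general liability coverage $1,350,000 < $1,625,000 → not met
7. walk-in cooler temperature (°F) 48 > 39 → not met
8. condition 'offers outdoor seating' holds; allergen-trained staff 0 < 3 → not met
9. food-safety audit 139 days ago vs limit 270 → met
10. open food-safety citations 2 > 1 → not met
11. food-handler certified staff 12 ≥ 6 → met
12. product liability coverage $800,000 < $875,000 → not met
Not met: 2, 3, 4, 5, 6, 7, 8, 10, 12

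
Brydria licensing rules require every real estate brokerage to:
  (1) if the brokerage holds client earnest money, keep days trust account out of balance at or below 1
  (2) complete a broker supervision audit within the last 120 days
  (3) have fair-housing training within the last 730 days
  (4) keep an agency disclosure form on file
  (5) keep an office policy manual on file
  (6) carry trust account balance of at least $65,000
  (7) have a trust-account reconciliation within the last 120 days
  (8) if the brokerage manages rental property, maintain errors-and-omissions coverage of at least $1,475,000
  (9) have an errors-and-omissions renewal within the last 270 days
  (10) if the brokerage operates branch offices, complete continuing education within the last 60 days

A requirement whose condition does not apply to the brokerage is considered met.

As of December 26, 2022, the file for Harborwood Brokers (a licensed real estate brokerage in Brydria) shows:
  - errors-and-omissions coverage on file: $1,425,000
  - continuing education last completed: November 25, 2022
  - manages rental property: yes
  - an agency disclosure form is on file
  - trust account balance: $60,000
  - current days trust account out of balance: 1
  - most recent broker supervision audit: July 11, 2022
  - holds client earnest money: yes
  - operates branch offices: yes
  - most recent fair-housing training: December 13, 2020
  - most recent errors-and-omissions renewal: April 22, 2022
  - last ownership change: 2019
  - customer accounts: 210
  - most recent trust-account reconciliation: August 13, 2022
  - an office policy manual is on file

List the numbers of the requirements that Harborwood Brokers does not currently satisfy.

1. condition 'holds client earnest money' holds; days trust account out of balance 1 ≤ 1 → met
2. broker supervision audit 168 days ago vs limit 120 → not met
3. fair-housing training 743 days ago vs limit 730 → not met
4. agency disclosure form present → met
5. office policy manual present → met
6. trust account balance $60,000 < $65,000 → not met
7. trust-account reconciliation 135 days ago vs limit 120 → not met
8. condition 'manages rental property' holds; errors-and-omissions coverage $1,425,000 < $1,475,000 → not met
9. errors-and-omissions renewal 248 days ago vs limit 270 → met
10. condition 'operates branch offices' holds; continuing education 31 days ago vs limit 60 → met
Not met: 2, 3, 6, 7, 8

2, 3, 6, 7, 8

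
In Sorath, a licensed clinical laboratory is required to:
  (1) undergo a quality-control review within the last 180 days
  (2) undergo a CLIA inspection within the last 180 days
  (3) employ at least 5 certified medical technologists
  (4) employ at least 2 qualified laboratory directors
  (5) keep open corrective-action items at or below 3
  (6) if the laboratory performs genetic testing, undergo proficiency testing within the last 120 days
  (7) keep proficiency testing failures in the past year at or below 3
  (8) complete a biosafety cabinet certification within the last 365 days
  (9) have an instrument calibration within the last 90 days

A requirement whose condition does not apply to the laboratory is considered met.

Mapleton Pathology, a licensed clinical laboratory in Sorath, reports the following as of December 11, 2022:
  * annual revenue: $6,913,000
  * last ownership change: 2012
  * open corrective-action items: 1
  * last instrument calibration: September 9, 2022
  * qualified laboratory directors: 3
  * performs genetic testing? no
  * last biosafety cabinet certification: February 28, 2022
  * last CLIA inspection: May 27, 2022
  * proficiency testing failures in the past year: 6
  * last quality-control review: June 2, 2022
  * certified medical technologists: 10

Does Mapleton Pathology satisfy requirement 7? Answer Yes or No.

7. proficiency testing failures in the past year 6 > 3 → not met

No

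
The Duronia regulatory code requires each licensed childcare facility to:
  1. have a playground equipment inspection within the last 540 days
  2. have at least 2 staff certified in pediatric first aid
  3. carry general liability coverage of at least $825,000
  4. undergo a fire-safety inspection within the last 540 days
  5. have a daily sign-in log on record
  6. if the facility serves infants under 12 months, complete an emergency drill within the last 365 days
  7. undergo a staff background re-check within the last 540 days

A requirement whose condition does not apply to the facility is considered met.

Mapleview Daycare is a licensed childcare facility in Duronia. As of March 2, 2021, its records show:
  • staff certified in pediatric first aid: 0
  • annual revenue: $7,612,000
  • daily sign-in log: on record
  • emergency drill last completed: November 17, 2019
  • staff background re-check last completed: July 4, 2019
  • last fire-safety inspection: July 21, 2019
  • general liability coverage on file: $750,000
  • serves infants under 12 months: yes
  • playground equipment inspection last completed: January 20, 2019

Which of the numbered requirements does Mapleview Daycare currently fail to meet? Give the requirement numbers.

1. playground equipment inspection 772 days ago vs limit 540 → not met
2. staff certified in pediatric first aid 0 < 2 → not met
3. general liability coverage $750,000 < $825,000 → not met
4. fire-safety inspection 590 days ago vs limit 540 → not met
5. daily sign-in log present → met
6. condition 'serves infants under 12 months' holds; emergency drill 471 days ago vs limit 365 → not met
7. staff background re-check 607 days ago vs limit 540 → not met
Not met: 1, 2, 3, 4, 6, 7

1, 2, 3, 4, 6, 7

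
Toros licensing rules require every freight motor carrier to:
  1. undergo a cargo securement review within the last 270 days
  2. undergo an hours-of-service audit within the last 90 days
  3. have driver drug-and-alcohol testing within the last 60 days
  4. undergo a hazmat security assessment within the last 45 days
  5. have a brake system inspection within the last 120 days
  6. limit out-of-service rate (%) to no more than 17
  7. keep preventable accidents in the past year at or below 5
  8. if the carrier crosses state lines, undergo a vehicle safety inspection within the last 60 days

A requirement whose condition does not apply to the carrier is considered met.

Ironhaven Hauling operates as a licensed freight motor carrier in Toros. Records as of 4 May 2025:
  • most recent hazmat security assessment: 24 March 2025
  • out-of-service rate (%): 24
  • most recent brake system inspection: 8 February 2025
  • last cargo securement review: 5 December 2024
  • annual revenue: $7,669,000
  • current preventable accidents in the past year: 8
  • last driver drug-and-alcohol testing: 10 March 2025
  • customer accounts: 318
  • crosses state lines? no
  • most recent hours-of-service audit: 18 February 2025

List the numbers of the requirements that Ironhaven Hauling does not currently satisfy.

1. cargo securement review 150 days ago vs limit 270 → met
2. hours-of-service audit 75 days ago vs limit 90 → met
3. driver drug-and-alcohol testing 55 days ago vs limit 60 → met
4. hazmat security assessment 41 days ago vs limit 45 → met
5. brake system inspection 85 days ago vs limit 120 → met
6. out-of-service rate (%) 24 > 17 → not met
7. preventable accidents in the past year 8 > 5 → not met
8. condition 'crosses state lines' does not hold → requirement n/a → met
Not met: 6, 7

6, 7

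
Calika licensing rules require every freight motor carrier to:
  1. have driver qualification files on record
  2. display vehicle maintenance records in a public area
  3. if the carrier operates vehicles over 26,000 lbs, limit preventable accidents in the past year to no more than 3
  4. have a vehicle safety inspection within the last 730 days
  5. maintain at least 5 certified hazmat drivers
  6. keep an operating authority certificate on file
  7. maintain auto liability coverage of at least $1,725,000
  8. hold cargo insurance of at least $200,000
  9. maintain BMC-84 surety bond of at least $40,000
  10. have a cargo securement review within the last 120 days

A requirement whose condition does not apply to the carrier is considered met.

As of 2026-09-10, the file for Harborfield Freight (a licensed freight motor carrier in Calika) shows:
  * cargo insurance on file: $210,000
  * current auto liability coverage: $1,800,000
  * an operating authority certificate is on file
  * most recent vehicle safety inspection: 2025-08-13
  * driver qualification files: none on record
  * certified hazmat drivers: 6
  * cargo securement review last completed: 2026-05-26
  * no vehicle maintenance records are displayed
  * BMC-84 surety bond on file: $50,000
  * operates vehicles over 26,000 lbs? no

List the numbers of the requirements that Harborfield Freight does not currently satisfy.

1, 2

1. driver qualification files absent → not met
2. vehicle maintenance records absent → not met
3. condition 'operates vehicles over 26,000 lbs' does not hold → requirement n/a → met
4. vehicle safety inspection 393 days ago vs limit 730 → met
5. certified hazmat drivers 6 ≥ 5 → met
6. operating authority certificate present → met
7. auto liability coverage $1,800,000 ≥ $1,725,000 → met
8. cargo insurance $210,000 ≥ $200,000 → met
9. BMC-84 surety bond $50,000 ≥ $40,000 → met
10. cargo securement review 107 days ago vs limit 120 → met
Not met: 1, 2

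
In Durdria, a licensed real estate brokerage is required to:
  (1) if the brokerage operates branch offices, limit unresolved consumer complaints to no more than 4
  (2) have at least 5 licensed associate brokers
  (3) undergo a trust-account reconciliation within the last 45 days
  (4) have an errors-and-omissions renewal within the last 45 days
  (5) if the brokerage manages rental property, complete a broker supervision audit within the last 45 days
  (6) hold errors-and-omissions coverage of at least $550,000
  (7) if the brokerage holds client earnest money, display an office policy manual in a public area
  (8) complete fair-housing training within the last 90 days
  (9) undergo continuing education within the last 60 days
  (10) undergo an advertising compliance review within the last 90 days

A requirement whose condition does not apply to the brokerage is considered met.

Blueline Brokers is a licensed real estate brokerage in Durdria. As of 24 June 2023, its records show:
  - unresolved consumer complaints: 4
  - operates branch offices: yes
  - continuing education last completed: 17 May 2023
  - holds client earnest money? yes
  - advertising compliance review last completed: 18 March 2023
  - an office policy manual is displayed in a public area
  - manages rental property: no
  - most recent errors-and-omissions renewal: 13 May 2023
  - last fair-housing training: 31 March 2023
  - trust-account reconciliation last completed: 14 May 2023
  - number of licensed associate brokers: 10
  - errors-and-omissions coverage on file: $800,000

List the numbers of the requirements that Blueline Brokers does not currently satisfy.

1. condition 'operates branch offices' holds; unresolved consumer complaints 4 ≤ 4 → met
2. licensed associate brokers 10 ≥ 5 → met
3. trust-account reconciliation 41 days ago vs limit 45 → met
4. errors-and-omissions renewal 42 days ago vs limit 45 → met
5. condition 'manages rental property' does not hold → requirement n/a → met
6. errors-and-omissions coverage $800,000 ≥ $550,000 → met
7. condition 'holds client earnest money' holds; office policy manual present → met
8. fair-housing training 85 days ago vs limit 90 → met
9. continuing education 38 days ago vs limit 60 → met
10. advertising compliance review 98 days ago vs limit 90 → not met
Not met: 10

10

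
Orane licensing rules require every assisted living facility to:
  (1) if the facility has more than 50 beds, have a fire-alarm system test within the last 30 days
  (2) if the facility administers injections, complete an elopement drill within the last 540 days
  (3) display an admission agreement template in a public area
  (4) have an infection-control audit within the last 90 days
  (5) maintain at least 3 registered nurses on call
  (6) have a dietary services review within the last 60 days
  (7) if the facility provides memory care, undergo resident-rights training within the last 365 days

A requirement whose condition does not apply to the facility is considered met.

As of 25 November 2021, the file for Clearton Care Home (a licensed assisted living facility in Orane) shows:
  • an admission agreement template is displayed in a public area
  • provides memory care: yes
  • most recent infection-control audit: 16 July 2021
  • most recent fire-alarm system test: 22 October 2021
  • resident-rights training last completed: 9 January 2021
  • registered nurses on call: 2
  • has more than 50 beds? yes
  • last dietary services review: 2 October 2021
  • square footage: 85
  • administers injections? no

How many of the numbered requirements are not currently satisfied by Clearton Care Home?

3

1. condition 'has more than 50 beds' holds; fire-alarm system test 34 days ago vs limit 30 → not met
2. condition 'administers injections' does not hold → requirement n/a → met
3. admission agreement template present → met
4. infection-control audit 132 days ago vs limit 90 → not met
5. registered nurses on call 2 < 3 → not met
6. dietary services review 54 days ago vs limit 60 → met
7. condition 'provides memory care' holds; resident-rights training 320 days ago vs limit 365 → met
Not met: 3 of 7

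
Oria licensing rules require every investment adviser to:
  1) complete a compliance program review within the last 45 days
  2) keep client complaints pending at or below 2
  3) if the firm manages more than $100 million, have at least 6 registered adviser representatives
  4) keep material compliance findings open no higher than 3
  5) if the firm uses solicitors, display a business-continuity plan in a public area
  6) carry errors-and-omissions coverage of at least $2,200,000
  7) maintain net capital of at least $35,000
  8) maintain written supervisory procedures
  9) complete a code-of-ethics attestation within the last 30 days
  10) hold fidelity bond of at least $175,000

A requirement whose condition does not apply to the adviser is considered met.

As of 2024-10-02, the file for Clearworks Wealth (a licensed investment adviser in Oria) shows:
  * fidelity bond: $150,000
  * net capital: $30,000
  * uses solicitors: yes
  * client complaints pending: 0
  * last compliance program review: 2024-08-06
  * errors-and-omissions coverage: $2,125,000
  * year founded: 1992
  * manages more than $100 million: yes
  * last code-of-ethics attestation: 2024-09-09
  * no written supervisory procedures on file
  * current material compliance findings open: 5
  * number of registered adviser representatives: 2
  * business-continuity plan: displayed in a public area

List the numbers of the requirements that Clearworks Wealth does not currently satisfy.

1. compliance program review 57 days ago vs limit 45 → not met
2. client complaints pending 0 ≤ 2 → met
3. condition 'manages more than $100 million' holds; registered adviser representatives 2 < 6 → not met
4. material compliance findings open 5 > 3 → not met
5. condition 'uses solicitors' holds; business-continuity plan present → met
6. errors-and-omissions coverage $2,125,000 < $2,200,000 → not met
7. net capital $30,000 < $35,000 → not met
8. written supervisory procedures absent → not met
9. code-of-ethics attestation 23 days ago vs limit 30 → met
10. fidelity bond $150,000 < $175,000 → not met
Not met: 1, 3, 4, 6, 7, 8, 10

1, 3, 4, 6, 7, 8, 10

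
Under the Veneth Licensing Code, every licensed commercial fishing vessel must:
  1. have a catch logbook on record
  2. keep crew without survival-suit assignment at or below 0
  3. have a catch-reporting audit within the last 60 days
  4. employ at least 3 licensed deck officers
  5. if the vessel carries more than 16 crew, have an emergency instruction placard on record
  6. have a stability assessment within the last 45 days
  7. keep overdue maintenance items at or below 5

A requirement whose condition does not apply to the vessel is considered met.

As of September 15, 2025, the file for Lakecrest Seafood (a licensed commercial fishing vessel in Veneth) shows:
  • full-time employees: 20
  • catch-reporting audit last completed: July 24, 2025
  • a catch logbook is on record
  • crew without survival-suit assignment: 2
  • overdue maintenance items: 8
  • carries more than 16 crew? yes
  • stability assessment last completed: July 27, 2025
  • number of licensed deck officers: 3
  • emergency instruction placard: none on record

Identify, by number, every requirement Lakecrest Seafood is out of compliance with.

1. catch logbook present → met
2. crew without survival-suit assignment 2 > 0 → not met
3. catch-reporting audit 53 days ago vs limit 60 → met
4. licensed deck officers 3 ≥ 3 → met
5. condition 'carries more than 16 crew' holds; emergency instruction placard absent → not met
6. stability assessment 50 days ago vs limit 45 → not met
7. overdue maintenance items 8 > 5 → not met
Not met: 2, 5, 6, 7

2, 5, 6, 7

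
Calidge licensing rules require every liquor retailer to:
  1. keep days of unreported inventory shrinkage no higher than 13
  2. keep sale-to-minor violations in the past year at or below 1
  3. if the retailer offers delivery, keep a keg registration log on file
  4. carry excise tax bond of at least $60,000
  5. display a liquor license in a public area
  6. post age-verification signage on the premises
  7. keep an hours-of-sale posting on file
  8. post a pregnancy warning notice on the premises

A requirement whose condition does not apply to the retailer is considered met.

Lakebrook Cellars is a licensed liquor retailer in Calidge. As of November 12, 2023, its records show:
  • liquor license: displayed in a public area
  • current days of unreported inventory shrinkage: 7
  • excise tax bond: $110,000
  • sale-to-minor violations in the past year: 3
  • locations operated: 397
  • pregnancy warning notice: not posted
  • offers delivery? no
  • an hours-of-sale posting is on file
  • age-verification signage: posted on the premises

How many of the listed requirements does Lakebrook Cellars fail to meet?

2

1. days of unreported inventory shrinkage 7 ≤ 13 → met
2. sale-to-minor violations in the past year 3 > 1 → not met
3. condition 'offers delivery' does not hold → requirement n/a → met
4. excise tax bond $110,000 ≥ $60,000 → met
5. liquor license present → met
6. age-verification signage present → met
7. hours-of-sale posting present → met
8. pregnancy warning notice absent → not met
Not met: 2 of 8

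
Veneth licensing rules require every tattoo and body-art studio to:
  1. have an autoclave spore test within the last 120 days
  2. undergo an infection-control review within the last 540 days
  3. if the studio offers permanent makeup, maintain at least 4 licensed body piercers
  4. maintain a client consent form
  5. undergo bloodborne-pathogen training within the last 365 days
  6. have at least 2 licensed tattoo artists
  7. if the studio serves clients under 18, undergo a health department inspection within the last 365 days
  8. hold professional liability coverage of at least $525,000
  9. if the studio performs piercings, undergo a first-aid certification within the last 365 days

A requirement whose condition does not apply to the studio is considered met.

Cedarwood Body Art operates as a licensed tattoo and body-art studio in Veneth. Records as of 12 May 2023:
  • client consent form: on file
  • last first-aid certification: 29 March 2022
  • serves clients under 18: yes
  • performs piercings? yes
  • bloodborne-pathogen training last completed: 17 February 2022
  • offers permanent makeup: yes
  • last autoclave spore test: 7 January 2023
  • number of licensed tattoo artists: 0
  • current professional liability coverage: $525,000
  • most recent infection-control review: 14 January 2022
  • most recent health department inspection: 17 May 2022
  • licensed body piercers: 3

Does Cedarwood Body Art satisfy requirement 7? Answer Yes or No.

Yes

7. condition 'serves clients under 18' holds; health department inspection 360 days ago vs limit 365 → met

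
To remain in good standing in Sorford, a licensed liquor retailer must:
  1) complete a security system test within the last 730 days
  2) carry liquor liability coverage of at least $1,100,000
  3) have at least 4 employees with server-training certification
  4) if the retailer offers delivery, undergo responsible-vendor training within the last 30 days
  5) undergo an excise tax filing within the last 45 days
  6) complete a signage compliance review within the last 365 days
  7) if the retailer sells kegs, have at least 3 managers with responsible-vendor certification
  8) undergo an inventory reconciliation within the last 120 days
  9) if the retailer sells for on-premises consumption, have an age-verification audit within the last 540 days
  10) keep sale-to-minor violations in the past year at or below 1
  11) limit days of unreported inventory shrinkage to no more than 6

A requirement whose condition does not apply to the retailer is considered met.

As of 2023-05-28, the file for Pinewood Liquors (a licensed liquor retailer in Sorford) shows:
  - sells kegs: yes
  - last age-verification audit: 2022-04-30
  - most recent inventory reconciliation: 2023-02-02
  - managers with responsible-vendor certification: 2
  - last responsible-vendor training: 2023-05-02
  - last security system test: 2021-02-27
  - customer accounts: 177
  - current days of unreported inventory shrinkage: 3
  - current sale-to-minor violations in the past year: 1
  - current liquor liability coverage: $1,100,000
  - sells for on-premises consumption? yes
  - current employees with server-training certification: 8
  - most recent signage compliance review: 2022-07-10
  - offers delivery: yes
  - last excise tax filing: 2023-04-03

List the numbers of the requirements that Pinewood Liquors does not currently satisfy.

1, 5, 7

1. security system test 820 days ago vs limit 730 → not met
2. liquor liability coverage $1,100,000 ≥ $1,100,000 → met
3. employees with server-training certification 8 ≥ 4 → met
4. condition 'offers delivery' holds; responsible-vendor training 26 days ago vs limit 30 → met
5. excise tax filing 55 days ago vs limit 45 → not met
6. signage compliance review 322 days ago vs limit 365 → met
7. condition 'sells kegs' holds; managers with responsible-vendor certification 2 < 3 → not met
8. inventory reconciliation 115 days ago vs limit 120 → met
9. condition 'sells for on-premises consumption' holds; age-verification audit 393 days ago vs limit 540 → met
10. sale-to-minor violations in the past year 1 ≤ 1 → met
11. days of unreported inventory shrinkage 3 ≤ 6 → met
Not met: 1, 5, 7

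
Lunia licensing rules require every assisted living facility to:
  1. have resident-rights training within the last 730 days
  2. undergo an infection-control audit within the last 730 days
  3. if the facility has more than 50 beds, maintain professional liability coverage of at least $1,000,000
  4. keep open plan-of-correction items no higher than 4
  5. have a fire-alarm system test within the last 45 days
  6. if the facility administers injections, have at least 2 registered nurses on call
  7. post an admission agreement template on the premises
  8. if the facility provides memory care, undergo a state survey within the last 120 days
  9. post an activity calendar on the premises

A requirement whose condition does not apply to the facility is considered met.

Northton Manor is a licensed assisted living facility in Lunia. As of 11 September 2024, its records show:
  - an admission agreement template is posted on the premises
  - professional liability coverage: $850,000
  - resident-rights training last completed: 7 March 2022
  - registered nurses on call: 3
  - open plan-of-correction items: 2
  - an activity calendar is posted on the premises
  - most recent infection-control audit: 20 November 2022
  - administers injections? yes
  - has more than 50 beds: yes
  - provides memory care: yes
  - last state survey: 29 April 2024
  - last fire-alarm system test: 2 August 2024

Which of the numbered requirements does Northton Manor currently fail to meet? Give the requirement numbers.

1. resident-rights training 919 days ago vs limit 730 → not met
2. infection-control audit 661 days ago vs limit 730 → met
3. condition 'has more than 50 beds' holds; professional liability coverage $850,000 < $1,000,000 → not met
4. open plan-of-correction items 2 ≤ 4 → met
5. fire-alarm system test 40 days ago vs limit 45 → met
6. condition 'administers injections' holds; registered nurses on call 3 ≥ 2 → met
7. admission agreement template present → met
8. condition 'provides memory care' holds; state survey 135 days ago vs limit 120 → not met
9. activity calendar present → met
Not met: 1, 3, 8

1, 3, 8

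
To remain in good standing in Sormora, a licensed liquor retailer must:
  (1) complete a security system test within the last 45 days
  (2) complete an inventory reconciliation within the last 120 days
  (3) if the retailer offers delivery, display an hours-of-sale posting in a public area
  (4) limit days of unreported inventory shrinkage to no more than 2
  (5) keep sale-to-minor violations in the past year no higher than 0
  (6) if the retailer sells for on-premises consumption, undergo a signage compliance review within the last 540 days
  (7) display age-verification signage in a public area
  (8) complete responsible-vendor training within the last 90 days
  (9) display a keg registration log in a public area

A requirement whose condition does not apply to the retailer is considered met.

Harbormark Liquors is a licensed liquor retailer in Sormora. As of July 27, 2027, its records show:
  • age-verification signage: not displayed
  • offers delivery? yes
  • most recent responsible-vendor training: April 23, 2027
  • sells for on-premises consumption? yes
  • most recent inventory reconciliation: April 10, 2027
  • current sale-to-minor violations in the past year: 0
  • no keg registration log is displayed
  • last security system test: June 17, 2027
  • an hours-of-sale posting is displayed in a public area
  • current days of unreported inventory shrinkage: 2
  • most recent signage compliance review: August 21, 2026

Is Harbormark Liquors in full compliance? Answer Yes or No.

1. security system test 40 days ago vs limit 45 → met
2. inventory reconciliation 108 days ago vs limit 120 → met
3. condition 'offers delivery' holds; hours-of-sale posting present → met
4. days of unreported inventory shrinkage 2 ≤ 2 → met
5. sale-to-minor violations in the past year 0 ≤ 0 → met
6. condition 'sells for on-premises consumption' holds; signage compliance review 340 days ago vs limit 540 → met
7. age-verification signage absent → not met
8. responsible-vendor training 95 days ago vs limit 90 → not met
9. keg registration log absent → not met
Not met: 7, 8, 9

No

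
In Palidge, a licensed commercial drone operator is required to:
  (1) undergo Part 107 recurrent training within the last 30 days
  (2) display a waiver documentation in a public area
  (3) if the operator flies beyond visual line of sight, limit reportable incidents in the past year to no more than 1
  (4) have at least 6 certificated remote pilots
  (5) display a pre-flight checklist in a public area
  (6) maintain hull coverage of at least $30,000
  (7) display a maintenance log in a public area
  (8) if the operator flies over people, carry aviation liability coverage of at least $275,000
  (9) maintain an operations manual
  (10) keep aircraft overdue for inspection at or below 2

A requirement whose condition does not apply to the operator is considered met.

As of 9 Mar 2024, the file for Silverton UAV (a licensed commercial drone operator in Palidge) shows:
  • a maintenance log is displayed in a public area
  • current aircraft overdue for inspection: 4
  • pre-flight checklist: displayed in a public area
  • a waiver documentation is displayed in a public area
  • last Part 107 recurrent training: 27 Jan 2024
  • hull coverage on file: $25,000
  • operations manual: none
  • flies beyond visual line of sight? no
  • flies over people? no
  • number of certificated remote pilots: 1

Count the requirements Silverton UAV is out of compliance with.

5

1. Part 107 recurrent training 42 days ago vs limit 30 → not met
2. waiver documentation present → met
3. condition 'flies beyond visual line of sight' does not hold → requirement n/a → met
4. certificated remote pilots 1 < 6 → not met
5. pre-flight checklist present → met
6. hull coverage $25,000 < $30,000 → not met
7. maintenance log present → met
8. condition 'flies over people' does not hold → requirement n/a → met
9. operations manual absent → not met
10. aircraft overdue for inspection 4 > 2 → not met
Not met: 5 of 10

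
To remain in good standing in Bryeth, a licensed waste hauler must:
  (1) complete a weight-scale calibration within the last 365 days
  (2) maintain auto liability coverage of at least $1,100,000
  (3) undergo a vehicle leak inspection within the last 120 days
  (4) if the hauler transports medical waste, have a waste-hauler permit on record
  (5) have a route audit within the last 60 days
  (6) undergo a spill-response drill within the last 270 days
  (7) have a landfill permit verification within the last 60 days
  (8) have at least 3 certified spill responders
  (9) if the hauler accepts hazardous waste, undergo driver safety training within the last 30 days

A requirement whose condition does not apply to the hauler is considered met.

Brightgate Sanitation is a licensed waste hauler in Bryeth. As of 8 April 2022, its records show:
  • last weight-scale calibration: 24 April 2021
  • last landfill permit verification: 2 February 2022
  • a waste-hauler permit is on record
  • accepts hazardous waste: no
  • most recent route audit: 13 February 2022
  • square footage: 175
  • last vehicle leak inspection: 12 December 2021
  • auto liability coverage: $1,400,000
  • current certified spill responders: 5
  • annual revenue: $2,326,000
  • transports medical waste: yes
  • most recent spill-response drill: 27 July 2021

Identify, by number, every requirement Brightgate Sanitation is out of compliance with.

7

1. weight-scale calibration 349 days ago vs limit 365 → met
2. auto liability coverage $1,400,000 ≥ $1,100,000 → met
3. vehicle leak inspection 117 days ago vs limit 120 → met
4. condition 'transports medical waste' holds; waste-hauler permit present → met
5. route audit 54 days ago vs limit 60 → met
6. spill-response drill 255 days ago vs limit 270 → met
7. landfill permit verification 65 days ago vs limit 60 → not met
8. certified spill responders 5 ≥ 3 → met
9. condition 'accepts hazardous waste' does not hold → requirement n/a → met
Not met: 7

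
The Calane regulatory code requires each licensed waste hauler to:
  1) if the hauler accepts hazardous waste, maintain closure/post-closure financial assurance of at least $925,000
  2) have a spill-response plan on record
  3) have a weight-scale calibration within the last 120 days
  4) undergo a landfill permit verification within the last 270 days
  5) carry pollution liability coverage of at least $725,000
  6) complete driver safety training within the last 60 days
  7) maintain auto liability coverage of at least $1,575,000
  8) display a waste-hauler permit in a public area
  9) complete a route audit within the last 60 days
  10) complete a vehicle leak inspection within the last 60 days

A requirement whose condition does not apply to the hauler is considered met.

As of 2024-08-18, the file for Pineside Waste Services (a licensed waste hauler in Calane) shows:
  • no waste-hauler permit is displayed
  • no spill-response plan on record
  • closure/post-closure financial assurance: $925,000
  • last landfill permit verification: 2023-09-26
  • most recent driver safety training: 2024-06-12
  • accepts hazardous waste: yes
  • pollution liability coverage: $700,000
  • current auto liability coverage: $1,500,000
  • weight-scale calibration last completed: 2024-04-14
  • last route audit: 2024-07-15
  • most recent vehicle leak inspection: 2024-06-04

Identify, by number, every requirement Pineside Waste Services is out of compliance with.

2, 3, 4, 5, 6, 7, 8, 10

1. condition 'accepts hazardous waste' holds; closure/post-closure financial assurance $925,000 ≥ $925,000 → met
2. spill-response plan absent → not met
3. weight-scale calibration 126 days ago vs limit 120 → not met
4. landfill permit verification 327 days ago vs limit 270 → not met
5. pollution liability coverage $700,000 < $725,000 → not met
6. driver safety training 67 days ago vs limit 60 → not met
7. auto liability coverage $1,500,000 < $1,575,000 → not met
8. waste-hauler permit absent → not met
9. route audit 34 days ago vs limit 60 → met
10. vehicle leak inspection 75 days ago vs limit 60 → not met
Not met: 2, 3, 4, 5, 6, 7, 8, 10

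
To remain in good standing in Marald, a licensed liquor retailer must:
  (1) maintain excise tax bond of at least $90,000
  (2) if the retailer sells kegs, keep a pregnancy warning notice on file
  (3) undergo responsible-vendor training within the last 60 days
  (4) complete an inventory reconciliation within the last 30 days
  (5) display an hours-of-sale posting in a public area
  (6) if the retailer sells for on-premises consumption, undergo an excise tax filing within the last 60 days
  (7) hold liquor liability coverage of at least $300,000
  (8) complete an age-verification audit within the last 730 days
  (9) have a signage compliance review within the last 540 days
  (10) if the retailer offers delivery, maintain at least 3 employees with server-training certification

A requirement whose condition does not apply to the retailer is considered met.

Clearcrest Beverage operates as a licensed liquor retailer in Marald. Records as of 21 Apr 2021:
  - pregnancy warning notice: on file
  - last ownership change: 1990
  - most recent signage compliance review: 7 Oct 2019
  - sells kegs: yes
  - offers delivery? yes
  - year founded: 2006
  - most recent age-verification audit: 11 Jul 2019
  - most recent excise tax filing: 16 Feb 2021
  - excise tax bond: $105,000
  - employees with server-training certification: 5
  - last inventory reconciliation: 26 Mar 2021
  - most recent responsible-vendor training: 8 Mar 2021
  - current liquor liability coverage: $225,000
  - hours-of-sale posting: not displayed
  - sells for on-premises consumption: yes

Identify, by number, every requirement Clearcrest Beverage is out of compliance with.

1. excise tax bond $105,000 ≥ $90,000 → met
2. condition 'sells kegs' holds; pregnancy warning notice present → met
3. responsible-vendor training 44 days ago vs limit 60 → met
4. inventory reconciliation 26 days ago vs limit 30 → met
5. hours-of-sale posting absent → not met
6. condition 'sells for on-premises consumption' holds; excise tax filing 64 days ago vs limit 60 → not met
7. liquor liability coverage $225,000 < $300,000 → not met
8. age-verification audit 650 days ago vs limit 730 → met
9. signage compliance review 562 days ago vs limit 540 → not met
10. condition 'offers delivery' holds; employees with server-training certification 5 ≥ 3 → met
Not met: 5, 6, 7, 9

5, 6, 7, 9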